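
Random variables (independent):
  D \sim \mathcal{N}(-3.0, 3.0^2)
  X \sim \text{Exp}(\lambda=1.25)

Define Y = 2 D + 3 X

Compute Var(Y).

For independent RVs: Var(aX + bY) = a²Var(X) + b²Var(Y)
Var(D) = 9
Var(X) = 0.64
Var(Y) = 2²*9 + 3²*0.64
= 4*9 + 9*0.64 = 41.76

41.76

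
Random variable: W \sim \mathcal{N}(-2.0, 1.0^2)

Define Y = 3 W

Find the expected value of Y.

For Y = 3W:
E[Y] = 3 * E[W]
E[W] = -2.0 = -2
E[Y] = 3 * (-2) = -6

-6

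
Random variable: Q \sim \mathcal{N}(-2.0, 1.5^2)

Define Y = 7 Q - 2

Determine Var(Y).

For Y = aQ + b: Var(Y) = a² * Var(Q)
Var(Q) = 1.5^2 = 2.25
Var(Y) = 7² * 2.25 = 49 * 2.25 = 110.25

110.25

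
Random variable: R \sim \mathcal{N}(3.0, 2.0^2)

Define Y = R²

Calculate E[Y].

E[R²] = Var(R) + (E[R])² = 4 + 9 = 13

13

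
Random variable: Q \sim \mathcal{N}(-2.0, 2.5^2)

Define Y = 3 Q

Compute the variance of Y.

For Y = aQ + b: Var(Y) = a² * Var(Q)
Var(Q) = 2.5^2 = 6.25
Var(Y) = 3² * 6.25 = 9 * 6.25 = 56.25

56.25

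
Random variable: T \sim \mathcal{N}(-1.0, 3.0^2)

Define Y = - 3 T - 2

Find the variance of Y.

For Y = aT + b: Var(Y) = a² * Var(T)
Var(T) = 3.0^2 = 9
Var(Y) = (-3)² * 9 = 9 * 9 = 81

81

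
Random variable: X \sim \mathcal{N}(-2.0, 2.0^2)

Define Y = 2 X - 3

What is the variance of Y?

For Y = aX + b: Var(Y) = a² * Var(X)
Var(X) = 2.0^2 = 4
Var(Y) = 2² * 4 = 4 * 4 = 16

16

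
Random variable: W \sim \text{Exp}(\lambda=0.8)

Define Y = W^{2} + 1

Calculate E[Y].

E[Y] = 1*E[W²] + 1
E[W] = 1.25
E[W²] = Var(W) + (E[W])² = 1.5625 + 1.5625 = 3.125
E[Y] = 1*3.125 + 1 = 4.125

4.125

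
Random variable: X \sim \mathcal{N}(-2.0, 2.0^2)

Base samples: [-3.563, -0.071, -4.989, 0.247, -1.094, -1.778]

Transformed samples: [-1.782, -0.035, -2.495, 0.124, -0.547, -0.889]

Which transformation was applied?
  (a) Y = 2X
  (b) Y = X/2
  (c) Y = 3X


Checking option (b) Y = X/2:
  X = -3.563 -> Y = -1.782 ✓
  X = -0.071 -> Y = -0.035 ✓
  X = -4.989 -> Y = -2.495 ✓
All samples match this transformation.

(b) X/2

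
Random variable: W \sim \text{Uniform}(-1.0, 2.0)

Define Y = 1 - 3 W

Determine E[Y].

For Y = -3W + 1:
E[Y] = -3 * E[W] + 1
E[W] = (-1 + 2)/2 = 0.5
E[Y] = -3 * 0.5 + 1 = -0.5

-0.5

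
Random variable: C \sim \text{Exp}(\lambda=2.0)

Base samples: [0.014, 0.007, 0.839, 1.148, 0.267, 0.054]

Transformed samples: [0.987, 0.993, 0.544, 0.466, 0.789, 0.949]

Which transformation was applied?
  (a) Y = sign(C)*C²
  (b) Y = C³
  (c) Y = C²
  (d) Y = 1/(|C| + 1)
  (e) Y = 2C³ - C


Checking option (d) Y = 1/(|C| + 1):
  C = 0.014 -> Y = 0.987 ✓
  C = 0.007 -> Y = 0.993 ✓
  C = 0.839 -> Y = 0.544 ✓
All samples match this transformation.

(d) 1/(|C| + 1)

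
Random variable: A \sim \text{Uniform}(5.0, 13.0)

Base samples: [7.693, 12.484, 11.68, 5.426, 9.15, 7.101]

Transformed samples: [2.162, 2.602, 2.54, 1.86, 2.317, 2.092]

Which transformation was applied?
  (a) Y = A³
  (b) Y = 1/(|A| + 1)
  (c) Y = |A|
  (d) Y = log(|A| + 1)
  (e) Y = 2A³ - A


Checking option (d) Y = log(|A| + 1):
  A = 7.693 -> Y = 2.162 ✓
  A = 12.484 -> Y = 2.602 ✓
  A = 11.68 -> Y = 2.54 ✓
All samples match this transformation.

(d) log(|A| + 1)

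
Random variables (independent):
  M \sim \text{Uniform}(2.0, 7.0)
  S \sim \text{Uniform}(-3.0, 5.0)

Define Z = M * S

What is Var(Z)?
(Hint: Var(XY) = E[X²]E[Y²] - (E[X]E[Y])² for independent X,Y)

Var(XY) = E[X²]E[Y²] - (E[X]E[Y])²
E[M] = 4.5, Var(M) = 2.0833333
E[S] = 1, Var(S) = 5.3333333
E[M²] = 2.0833333 + 4.5² = 22.333333
E[S²] = 5.3333333 + 1² = 6.3333333
Var(Z) = 22.333333*6.3333333 - (4.5*1)²
= 141.44444 - 20.25 = 121.19444

121.19444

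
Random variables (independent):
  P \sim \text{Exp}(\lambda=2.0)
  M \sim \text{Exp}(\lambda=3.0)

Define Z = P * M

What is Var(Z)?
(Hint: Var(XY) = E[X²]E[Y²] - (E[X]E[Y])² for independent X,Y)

Var(XY) = E[X²]E[Y²] - (E[X]E[Y])²
E[P] = 0.5, Var(P) = 0.25
E[M] = 0.33333333, Var(M) = 0.11111111
E[P²] = 0.25 + 0.5² = 0.5
E[M²] = 0.11111111 + 0.33333333² = 0.22222222
Var(Z) = 0.5*0.22222222 - (0.5*0.33333333)²
= 0.11111111 - 0.027777778 = 0.083333333

0.083333333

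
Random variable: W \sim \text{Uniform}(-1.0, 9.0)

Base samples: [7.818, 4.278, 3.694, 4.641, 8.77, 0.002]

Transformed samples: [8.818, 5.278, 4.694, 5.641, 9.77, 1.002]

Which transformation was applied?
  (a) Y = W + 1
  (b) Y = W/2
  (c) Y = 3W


Checking option (a) Y = W + 1:
  W = 7.818 -> Y = 8.818 ✓
  W = 4.278 -> Y = 5.278 ✓
  W = 3.694 -> Y = 4.694 ✓
All samples match this transformation.

(a) W + 1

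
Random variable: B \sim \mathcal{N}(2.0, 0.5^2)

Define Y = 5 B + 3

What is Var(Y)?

For Y = aB + b: Var(Y) = a² * Var(B)
Var(B) = 0.5^2 = 0.25
Var(Y) = 5² * 0.25 = 25 * 0.25 = 6.25

6.25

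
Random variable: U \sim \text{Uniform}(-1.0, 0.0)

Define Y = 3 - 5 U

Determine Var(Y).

For Y = aU + b: Var(Y) = a² * Var(U)
Var(U) = (0 + 1)^2/12 = 0.083333333
Var(Y) = (-5)² * 0.083333333 = 25 * 0.083333333 = 2.0833333

2.0833333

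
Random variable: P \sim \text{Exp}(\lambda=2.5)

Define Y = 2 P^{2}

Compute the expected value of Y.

E[Y] = 2*E[P²]
E[P] = 0.4
E[P²] = Var(P) + (E[P])² = 0.16 + 0.16 = 0.32
E[Y] = 2*0.32 = 0.64

0.64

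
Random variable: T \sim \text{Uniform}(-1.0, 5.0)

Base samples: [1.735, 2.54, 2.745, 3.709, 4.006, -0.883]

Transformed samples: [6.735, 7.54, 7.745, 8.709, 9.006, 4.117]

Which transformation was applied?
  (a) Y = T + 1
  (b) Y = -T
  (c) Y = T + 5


Checking option (c) Y = T + 5:
  T = 1.735 -> Y = 6.735 ✓
  T = 2.54 -> Y = 7.54 ✓
  T = 2.745 -> Y = 7.745 ✓
All samples match this transformation.

(c) T + 5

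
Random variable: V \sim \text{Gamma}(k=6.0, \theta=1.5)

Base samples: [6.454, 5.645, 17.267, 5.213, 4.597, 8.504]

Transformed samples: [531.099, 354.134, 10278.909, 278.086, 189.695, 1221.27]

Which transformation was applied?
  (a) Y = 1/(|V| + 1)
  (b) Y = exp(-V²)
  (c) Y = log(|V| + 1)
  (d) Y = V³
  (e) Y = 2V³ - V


Checking option (e) Y = 2V³ - V:
  V = 6.454 -> Y = 531.099 ✓
  V = 5.645 -> Y = 354.134 ✓
  V = 17.267 -> Y = 10278.909 ✓
All samples match this transformation.

(e) 2V³ - V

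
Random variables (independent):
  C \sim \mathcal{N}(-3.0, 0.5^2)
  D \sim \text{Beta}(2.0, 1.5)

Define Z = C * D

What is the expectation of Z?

For independent RVs: E[XY] = E[X]*E[Y]
E[C] = -3
E[D] = 0.57142857
E[Z] = -3 * 0.57142857 = -1.7142857

-1.7142857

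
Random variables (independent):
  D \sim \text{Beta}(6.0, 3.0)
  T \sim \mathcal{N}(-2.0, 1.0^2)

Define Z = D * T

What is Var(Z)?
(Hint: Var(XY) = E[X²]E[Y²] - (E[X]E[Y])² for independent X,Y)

Var(XY) = E[X²]E[Y²] - (E[X]E[Y])²
E[D] = 0.66666667, Var(D) = 0.022222222
E[T] = -2, Var(T) = 1
E[D²] = 0.022222222 + 0.66666667² = 0.46666667
E[T²] = 1 + (-2)² = 5
Var(Z) = 0.46666667*5 - (0.66666667*(-2))²
= 2.3333333 - 1.7777778 = 0.55555556

0.55555556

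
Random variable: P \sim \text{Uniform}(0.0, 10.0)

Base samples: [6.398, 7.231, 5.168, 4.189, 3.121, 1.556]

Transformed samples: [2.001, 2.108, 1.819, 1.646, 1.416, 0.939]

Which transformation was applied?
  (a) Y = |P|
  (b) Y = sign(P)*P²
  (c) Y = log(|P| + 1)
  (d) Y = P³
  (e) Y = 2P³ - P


Checking option (c) Y = log(|P| + 1):
  P = 6.398 -> Y = 2.001 ✓
  P = 7.231 -> Y = 2.108 ✓
  P = 5.168 -> Y = 1.819 ✓
All samples match this transformation.

(c) log(|P| + 1)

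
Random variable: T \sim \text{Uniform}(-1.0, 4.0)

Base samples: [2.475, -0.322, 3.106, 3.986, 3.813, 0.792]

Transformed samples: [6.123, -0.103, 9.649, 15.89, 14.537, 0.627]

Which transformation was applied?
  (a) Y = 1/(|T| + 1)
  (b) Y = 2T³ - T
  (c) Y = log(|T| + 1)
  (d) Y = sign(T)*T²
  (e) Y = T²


Checking option (d) Y = sign(T)*T²:
  T = 2.475 -> Y = 6.123 ✓
  T = -0.322 -> Y = -0.103 ✓
  T = 3.106 -> Y = 9.649 ✓
All samples match this transformation.

(d) sign(T)*T²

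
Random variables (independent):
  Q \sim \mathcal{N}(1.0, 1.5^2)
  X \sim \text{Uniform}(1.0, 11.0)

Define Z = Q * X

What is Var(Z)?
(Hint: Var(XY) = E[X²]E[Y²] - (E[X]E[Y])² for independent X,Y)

Var(XY) = E[X²]E[Y²] - (E[X]E[Y])²
E[Q] = 1, Var(Q) = 2.25
E[X] = 6, Var(X) = 8.3333333
E[Q²] = 2.25 + 1² = 3.25
E[X²] = 8.3333333 + 6² = 44.333333
Var(Z) = 3.25*44.333333 - (1*6)²
= 144.08333 - 36 = 108.08333

108.08333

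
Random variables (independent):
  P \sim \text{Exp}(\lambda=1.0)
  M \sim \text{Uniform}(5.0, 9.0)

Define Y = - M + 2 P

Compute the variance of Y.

For independent RVs: Var(aX + bY) = a²Var(X) + b²Var(Y)
Var(P) = 1
Var(M) = 1.3333333
Var(Y) = 2²*1 + (-1)²*1.3333333
= 4*1 + 1*1.3333333 = 5.3333333

5.3333333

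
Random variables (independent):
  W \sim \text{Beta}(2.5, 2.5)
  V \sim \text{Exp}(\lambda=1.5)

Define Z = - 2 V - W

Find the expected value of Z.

E[Z] = -1*E[W] - 2*E[V]
E[W] = 0.5
E[V] = 0.66666667
E[Z] = -1*0.5 - 2*0.66666667 = -1.8333333

-1.8333333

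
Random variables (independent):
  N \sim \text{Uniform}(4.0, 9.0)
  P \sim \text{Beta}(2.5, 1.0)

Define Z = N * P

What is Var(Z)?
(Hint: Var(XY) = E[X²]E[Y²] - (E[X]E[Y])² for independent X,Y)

Var(XY) = E[X²]E[Y²] - (E[X]E[Y])²
E[N] = 6.5, Var(N) = 2.0833333
E[P] = 0.71428571, Var(P) = 0.045351474
E[N²] = 2.0833333 + 6.5² = 44.333333
E[P²] = 0.045351474 + 0.71428571² = 0.55555556
Var(Z) = 44.333333*0.55555556 - (6.5*0.71428571)²
= 24.62963 - 21.556122 = 3.0735072

3.0735072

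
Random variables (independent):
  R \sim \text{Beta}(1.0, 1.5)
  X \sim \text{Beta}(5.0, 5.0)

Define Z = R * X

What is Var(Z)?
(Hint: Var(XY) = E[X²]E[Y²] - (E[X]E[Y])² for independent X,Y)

Var(XY) = E[X²]E[Y²] - (E[X]E[Y])²
E[R] = 0.4, Var(R) = 0.068571429
E[X] = 0.5, Var(X) = 0.022727273
E[R²] = 0.068571429 + 0.4² = 0.22857143
E[X²] = 0.022727273 + 0.5² = 0.27272727
Var(Z) = 0.22857143*0.27272727 - (0.4*0.5)²
= 0.062337662 - 0.04 = 0.022337662

0.022337662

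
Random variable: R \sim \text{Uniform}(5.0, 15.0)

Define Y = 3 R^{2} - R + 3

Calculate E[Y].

E[Y] = 3*E[R²] - 1*E[R] + 3
E[R] = 10
E[R²] = Var(R) + (E[R])² = 8.3333333 + 100 = 108.33333
E[Y] = 3*108.33333 - 1*10 + 3 = 318

318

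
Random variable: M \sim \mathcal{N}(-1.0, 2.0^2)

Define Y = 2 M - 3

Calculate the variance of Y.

For Y = aM + b: Var(Y) = a² * Var(M)
Var(M) = 2.0^2 = 4
Var(Y) = 2² * 4 = 4 * 4 = 16

16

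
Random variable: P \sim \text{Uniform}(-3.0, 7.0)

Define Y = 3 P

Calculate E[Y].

For Y = 3P:
E[Y] = 3 * E[P]
E[P] = (-3 + 7)/2 = 2
E[Y] = 3 * 2 = 6

6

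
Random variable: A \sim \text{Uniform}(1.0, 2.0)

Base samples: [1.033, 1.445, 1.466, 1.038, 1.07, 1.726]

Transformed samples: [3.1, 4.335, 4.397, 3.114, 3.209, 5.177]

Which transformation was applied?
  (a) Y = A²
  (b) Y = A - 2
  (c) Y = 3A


Checking option (c) Y = 3A:
  A = 1.033 -> Y = 3.1 ✓
  A = 1.445 -> Y = 4.335 ✓
  A = 1.466 -> Y = 4.397 ✓
All samples match this transformation.

(c) 3A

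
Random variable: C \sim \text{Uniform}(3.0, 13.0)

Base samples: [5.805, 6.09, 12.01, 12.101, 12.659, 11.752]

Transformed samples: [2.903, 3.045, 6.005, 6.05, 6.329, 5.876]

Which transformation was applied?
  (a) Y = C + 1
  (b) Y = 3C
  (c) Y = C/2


Checking option (c) Y = C/2:
  C = 5.805 -> Y = 2.903 ✓
  C = 6.09 -> Y = 3.045 ✓
  C = 12.01 -> Y = 6.005 ✓
All samples match this transformation.

(c) C/2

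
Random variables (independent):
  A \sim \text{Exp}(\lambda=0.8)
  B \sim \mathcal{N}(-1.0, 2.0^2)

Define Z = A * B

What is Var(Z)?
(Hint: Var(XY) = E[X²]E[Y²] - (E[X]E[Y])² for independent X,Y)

Var(XY) = E[X²]E[Y²] - (E[X]E[Y])²
E[A] = 1.25, Var(A) = 1.5625
E[B] = -1, Var(B) = 4
E[A²] = 1.5625 + 1.25² = 3.125
E[B²] = 4 + (-1)² = 5
Var(Z) = 3.125*5 - (1.25*(-1))²
= 15.625 - 1.5625 = 14.0625

14.0625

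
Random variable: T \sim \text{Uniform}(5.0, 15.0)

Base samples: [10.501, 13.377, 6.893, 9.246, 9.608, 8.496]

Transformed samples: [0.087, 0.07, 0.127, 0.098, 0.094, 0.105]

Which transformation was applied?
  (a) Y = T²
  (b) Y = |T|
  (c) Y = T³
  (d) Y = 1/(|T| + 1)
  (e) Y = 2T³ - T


Checking option (d) Y = 1/(|T| + 1):
  T = 10.501 -> Y = 0.087 ✓
  T = 13.377 -> Y = 0.07 ✓
  T = 6.893 -> Y = 0.127 ✓
All samples match this transformation.

(d) 1/(|T| + 1)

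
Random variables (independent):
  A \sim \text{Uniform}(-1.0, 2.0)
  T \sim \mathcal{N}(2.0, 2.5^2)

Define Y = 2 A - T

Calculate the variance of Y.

For independent RVs: Var(aX + bY) = a²Var(X) + b²Var(Y)
Var(A) = 0.75
Var(T) = 6.25
Var(Y) = 2²*0.75 + (-1)²*6.25
= 4*0.75 + 1*6.25 = 9.25

9.25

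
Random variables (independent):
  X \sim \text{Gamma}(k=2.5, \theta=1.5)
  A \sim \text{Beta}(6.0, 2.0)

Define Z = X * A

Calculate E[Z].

For independent RVs: E[XY] = E[X]*E[Y]
E[X] = 3.75
E[A] = 0.75
E[Z] = 3.75 * 0.75 = 2.8125

2.8125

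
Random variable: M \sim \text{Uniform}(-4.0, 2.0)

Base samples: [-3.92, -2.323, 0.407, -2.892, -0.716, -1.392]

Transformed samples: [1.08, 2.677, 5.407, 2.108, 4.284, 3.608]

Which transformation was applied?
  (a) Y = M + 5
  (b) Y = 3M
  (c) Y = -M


Checking option (a) Y = M + 5:
  M = -3.92 -> Y = 1.08 ✓
  M = -2.323 -> Y = 2.677 ✓
  M = 0.407 -> Y = 5.407 ✓
All samples match this transformation.

(a) M + 5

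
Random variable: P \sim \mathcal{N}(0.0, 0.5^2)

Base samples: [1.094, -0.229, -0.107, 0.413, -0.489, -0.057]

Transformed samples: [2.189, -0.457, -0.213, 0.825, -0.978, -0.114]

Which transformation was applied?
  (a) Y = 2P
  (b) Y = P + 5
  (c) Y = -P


Checking option (a) Y = 2P:
  P = 1.094 -> Y = 2.189 ✓
  P = -0.229 -> Y = -0.457 ✓
  P = -0.107 -> Y = -0.213 ✓
All samples match this transformation.

(a) 2P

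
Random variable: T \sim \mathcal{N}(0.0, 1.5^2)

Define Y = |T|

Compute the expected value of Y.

For X ~ N(0, 1.5²), E[|X|] = sigma * sqrt(2/pi)
= 1.5 * sqrt(2/pi) = 1.1968268

1.1968268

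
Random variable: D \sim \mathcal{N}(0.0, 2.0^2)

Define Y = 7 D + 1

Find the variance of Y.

For Y = aD + b: Var(Y) = a² * Var(D)
Var(D) = 2.0^2 = 4
Var(Y) = 7² * 4 = 49 * 4 = 196

196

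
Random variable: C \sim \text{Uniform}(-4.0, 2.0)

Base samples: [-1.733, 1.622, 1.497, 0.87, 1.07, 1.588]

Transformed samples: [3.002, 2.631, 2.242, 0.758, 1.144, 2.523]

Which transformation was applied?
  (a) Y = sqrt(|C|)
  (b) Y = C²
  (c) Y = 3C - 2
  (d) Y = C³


Checking option (b) Y = C²:
  C = -1.733 -> Y = 3.002 ✓
  C = 1.622 -> Y = 2.631 ✓
  C = 1.497 -> Y = 2.242 ✓
All samples match this transformation.

(b) C²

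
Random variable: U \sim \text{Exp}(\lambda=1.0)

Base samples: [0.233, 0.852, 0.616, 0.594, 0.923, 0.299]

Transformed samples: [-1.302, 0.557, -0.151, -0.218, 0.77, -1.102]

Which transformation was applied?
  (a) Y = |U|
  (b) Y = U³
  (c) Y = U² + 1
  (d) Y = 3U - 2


Checking option (d) Y = 3U - 2:
  U = 0.233 -> Y = -1.302 ✓
  U = 0.852 -> Y = 0.557 ✓
  U = 0.616 -> Y = -0.151 ✓
All samples match this transformation.

(d) 3U - 2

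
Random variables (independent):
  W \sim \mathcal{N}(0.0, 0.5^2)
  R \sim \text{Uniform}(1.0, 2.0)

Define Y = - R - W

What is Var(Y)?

For independent RVs: Var(aX + bY) = a²Var(X) + b²Var(Y)
Var(W) = 0.25
Var(R) = 0.083333333
Var(Y) = (-1)²*0.25 + (-1)²*0.083333333
= 1*0.25 + 1*0.083333333 = 0.33333333

0.33333333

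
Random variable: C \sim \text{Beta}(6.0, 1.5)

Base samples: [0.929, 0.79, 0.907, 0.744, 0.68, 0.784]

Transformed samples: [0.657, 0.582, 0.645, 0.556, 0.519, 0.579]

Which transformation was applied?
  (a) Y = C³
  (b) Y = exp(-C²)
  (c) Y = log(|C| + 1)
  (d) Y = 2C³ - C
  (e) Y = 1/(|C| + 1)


Checking option (c) Y = log(|C| + 1):
  C = 0.929 -> Y = 0.657 ✓
  C = 0.79 -> Y = 0.582 ✓
  C = 0.907 -> Y = 0.645 ✓
All samples match this transformation.

(c) log(|C| + 1)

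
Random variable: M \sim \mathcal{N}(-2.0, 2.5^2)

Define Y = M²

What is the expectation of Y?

Using E[X²] = Var(X) + (E[X])²:
E[M] = -2
Var(M) = 2.5^2 = 6.25
E[M²] = 6.25 + (-2)² = 6.25 + 4 = 10.25

10.25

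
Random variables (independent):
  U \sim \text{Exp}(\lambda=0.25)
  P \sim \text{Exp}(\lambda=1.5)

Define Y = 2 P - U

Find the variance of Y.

For independent RVs: Var(aX + bY) = a²Var(X) + b²Var(Y)
Var(U) = 16
Var(P) = 0.44444444
Var(Y) = (-1)²*16 + 2²*0.44444444
= 1*16 + 4*0.44444444 = 17.777778

17.777778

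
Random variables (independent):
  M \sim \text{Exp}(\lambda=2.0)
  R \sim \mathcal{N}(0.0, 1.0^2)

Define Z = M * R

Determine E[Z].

For independent RVs: E[XY] = E[X]*E[Y]
E[M] = 0.5
E[R] = 0
E[Z] = 0.5 * 0 = 0

0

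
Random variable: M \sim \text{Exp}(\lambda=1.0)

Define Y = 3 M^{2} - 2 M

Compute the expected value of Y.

E[Y] = 3*E[M²] - 2*E[M]
E[M] = 1
E[M²] = Var(M) + (E[M])² = 1 + 1 = 2
E[Y] = 3*2 - 2*1 = 4

4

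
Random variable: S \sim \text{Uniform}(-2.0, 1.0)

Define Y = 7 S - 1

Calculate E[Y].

For Y = 7S - 1:
E[Y] = 7 * E[S] - 1
E[S] = (-2 + 1)/2 = -0.5
E[Y] = 7 * (-0.5) - 1 = -4.5

-4.5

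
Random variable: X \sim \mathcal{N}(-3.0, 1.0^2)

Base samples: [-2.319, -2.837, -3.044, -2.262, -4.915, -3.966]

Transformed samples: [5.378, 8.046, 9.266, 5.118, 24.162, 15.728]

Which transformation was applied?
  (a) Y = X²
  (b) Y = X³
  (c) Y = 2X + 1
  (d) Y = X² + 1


Checking option (a) Y = X²:
  X = -2.319 -> Y = 5.378 ✓
  X = -2.837 -> Y = 8.046 ✓
  X = -3.044 -> Y = 9.266 ✓
All samples match this transformation.

(a) X²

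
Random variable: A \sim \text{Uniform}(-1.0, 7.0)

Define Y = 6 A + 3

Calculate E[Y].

For Y = 6A + 3:
E[Y] = 6 * E[A] + 3
E[A] = (-1 + 7)/2 = 3
E[Y] = 6 * 3 + 3 = 21

21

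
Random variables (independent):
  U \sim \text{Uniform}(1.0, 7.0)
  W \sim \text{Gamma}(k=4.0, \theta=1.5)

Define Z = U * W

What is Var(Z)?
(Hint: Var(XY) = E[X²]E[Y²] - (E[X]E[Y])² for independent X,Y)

Var(XY) = E[X²]E[Y²] - (E[X]E[Y])²
E[U] = 4, Var(U) = 3
E[W] = 6, Var(W) = 9
E[U²] = 3 + 4² = 19
E[W²] = 9 + 6² = 45
Var(Z) = 19*45 - (4*6)²
= 855 - 576 = 279

279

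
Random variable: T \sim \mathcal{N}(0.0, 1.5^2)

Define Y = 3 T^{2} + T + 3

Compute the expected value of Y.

E[Y] = 3*E[T²] + 1*E[T] + 3
E[T] = 0
E[T²] = Var(T) + (E[T])² = 2.25 + 0 = 2.25
E[Y] = 3*2.25 + 1*0 + 3 = 9.75

9.75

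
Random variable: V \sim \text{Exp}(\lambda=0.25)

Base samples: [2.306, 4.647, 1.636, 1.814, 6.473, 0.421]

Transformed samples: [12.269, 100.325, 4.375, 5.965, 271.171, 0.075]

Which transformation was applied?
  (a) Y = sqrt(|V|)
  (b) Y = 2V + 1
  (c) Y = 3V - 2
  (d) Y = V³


Checking option (d) Y = V³:
  V = 2.306 -> Y = 12.269 ✓
  V = 4.647 -> Y = 100.325 ✓
  V = 1.636 -> Y = 4.375 ✓
All samples match this transformation.

(d) V³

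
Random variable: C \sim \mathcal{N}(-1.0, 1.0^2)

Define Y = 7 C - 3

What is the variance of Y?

For Y = aC + b: Var(Y) = a² * Var(C)
Var(C) = 1.0^2 = 1
Var(Y) = 7² * 1 = 49 * 1 = 49

49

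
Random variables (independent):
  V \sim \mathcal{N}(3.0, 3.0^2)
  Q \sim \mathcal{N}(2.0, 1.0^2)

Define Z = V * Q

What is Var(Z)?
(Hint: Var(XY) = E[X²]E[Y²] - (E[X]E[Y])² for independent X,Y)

Var(XY) = E[X²]E[Y²] - (E[X]E[Y])²
E[V] = 3, Var(V) = 9
E[Q] = 2, Var(Q) = 1
E[V²] = 9 + 3² = 18
E[Q²] = 1 + 2² = 5
Var(Z) = 18*5 - (3*2)²
= 90 - 36 = 54

54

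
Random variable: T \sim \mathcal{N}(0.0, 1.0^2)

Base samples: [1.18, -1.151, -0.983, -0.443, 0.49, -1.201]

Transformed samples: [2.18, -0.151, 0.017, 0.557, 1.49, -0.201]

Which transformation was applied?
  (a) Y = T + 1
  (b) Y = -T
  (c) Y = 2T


Checking option (a) Y = T + 1:
  T = 1.18 -> Y = 2.18 ✓
  T = -1.151 -> Y = -0.151 ✓
  T = -0.983 -> Y = 0.017 ✓
All samples match this transformation.

(a) T + 1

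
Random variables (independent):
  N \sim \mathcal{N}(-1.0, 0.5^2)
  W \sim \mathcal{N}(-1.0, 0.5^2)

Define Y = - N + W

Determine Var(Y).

For independent RVs: Var(aX + bY) = a²Var(X) + b²Var(Y)
Var(N) = 0.25
Var(W) = 0.25
Var(Y) = (-1)²*0.25 + 1²*0.25
= 1*0.25 + 1*0.25 = 0.5

0.5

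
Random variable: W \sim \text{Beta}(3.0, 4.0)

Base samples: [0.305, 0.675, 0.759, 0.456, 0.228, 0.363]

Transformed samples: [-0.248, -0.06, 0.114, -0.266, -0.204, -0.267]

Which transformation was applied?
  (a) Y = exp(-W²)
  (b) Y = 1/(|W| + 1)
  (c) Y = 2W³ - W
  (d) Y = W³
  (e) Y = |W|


Checking option (c) Y = 2W³ - W:
  W = 0.305 -> Y = -0.248 ✓
  W = 0.675 -> Y = -0.06 ✓
  W = 0.759 -> Y = 0.114 ✓
All samples match this transformation.

(c) 2W³ - W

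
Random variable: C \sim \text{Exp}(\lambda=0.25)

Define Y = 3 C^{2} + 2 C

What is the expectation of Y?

E[Y] = 3*E[C²] + 2*E[C]
E[C] = 4
E[C²] = Var(C) + (E[C])² = 16 + 16 = 32
E[Y] = 3*32 + 2*4 = 104

104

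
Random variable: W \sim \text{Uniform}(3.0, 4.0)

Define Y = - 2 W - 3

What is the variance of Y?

For Y = aW + b: Var(Y) = a² * Var(W)
Var(W) = (4 - 3)^2/12 = 0.083333333
Var(Y) = (-2)² * 0.083333333 = 4 * 0.083333333 = 0.33333333

0.33333333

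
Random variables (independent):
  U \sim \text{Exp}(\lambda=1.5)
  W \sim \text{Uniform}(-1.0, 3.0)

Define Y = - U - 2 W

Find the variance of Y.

For independent RVs: Var(aX + bY) = a²Var(X) + b²Var(Y)
Var(U) = 0.44444444
Var(W) = 1.3333333
Var(Y) = (-1)²*0.44444444 + (-2)²*1.3333333
= 1*0.44444444 + 4*1.3333333 = 5.7777778

5.7777778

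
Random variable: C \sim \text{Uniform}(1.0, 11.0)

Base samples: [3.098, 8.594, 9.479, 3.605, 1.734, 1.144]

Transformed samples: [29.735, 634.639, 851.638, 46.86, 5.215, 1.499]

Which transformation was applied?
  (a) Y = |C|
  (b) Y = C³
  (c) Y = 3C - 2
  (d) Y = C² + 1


Checking option (b) Y = C³:
  C = 3.098 -> Y = 29.735 ✓
  C = 8.594 -> Y = 634.639 ✓
  C = 9.479 -> Y = 851.638 ✓
All samples match this transformation.

(b) C³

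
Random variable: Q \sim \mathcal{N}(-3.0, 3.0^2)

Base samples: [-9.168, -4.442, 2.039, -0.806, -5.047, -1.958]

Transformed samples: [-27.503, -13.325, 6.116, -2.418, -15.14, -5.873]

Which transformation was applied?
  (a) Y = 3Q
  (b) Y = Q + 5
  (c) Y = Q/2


Checking option (a) Y = 3Q:
  Q = -9.168 -> Y = -27.503 ✓
  Q = -4.442 -> Y = -13.325 ✓
  Q = 2.039 -> Y = 6.116 ✓
All samples match this transformation.

(a) 3Q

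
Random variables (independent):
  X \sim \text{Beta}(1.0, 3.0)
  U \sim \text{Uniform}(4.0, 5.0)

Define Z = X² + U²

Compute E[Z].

E[Z] = E[X²] + E[U²]
E[X²] = Var(X) + E[X]² = 0.0375 + 0.0625 = 0.1
E[U²] = Var(U) + E[U]² = 0.083333333 + 20.25 = 20.333333
E[Z] = 0.1 + 20.333333 = 20.433333

20.433333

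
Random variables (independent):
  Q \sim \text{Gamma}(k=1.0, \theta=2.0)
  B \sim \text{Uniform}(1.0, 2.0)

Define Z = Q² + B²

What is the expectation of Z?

E[Z] = E[Q²] + E[B²]
E[Q²] = Var(Q) + E[Q]² = 4 + 4 = 8
E[B²] = Var(B) + E[B]² = 0.083333333 + 2.25 = 2.3333333
E[Z] = 8 + 2.3333333 = 10.333333

10.333333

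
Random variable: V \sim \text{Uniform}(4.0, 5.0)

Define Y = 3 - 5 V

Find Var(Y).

For Y = aV + b: Var(Y) = a² * Var(V)
Var(V) = (5 - 4)^2/12 = 0.083333333
Var(Y) = (-5)² * 0.083333333 = 25 * 0.083333333 = 2.0833333

2.0833333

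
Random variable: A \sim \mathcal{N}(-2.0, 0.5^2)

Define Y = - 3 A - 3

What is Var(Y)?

For Y = aA + b: Var(Y) = a² * Var(A)
Var(A) = 0.5^2 = 0.25
Var(Y) = (-3)² * 0.25 = 9 * 0.25 = 2.25

2.25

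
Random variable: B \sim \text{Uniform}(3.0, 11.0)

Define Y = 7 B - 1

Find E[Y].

For Y = 7B - 1:
E[Y] = 7 * E[B] - 1
E[B] = (3 + 11)/2 = 7
E[Y] = 7 * 7 - 1 = 48

48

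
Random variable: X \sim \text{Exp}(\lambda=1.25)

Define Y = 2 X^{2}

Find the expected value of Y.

E[Y] = 2*E[X²]
E[X] = 0.8
E[X²] = Var(X) + (E[X])² = 0.64 + 0.64 = 1.28
E[Y] = 2*1.28 = 2.56

2.56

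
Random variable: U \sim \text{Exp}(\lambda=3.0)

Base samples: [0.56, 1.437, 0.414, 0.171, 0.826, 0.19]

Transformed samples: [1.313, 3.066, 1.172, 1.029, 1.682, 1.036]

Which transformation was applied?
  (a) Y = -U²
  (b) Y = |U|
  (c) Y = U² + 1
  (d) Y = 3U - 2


Checking option (c) Y = U² + 1:
  U = 0.56 -> Y = 1.313 ✓
  U = 1.437 -> Y = 3.066 ✓
  U = 0.414 -> Y = 1.172 ✓
All samples match this transformation.

(c) U² + 1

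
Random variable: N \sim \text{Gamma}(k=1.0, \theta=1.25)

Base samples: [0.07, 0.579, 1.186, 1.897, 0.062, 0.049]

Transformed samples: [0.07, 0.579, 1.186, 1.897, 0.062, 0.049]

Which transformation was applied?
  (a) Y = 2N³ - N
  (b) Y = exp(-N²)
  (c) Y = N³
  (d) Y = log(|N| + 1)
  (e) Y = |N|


Checking option (e) Y = |N|:
  N = 0.07 -> Y = 0.07 ✓
  N = 0.579 -> Y = 0.579 ✓
  N = 1.186 -> Y = 1.186 ✓
All samples match this transformation.

(e) |N|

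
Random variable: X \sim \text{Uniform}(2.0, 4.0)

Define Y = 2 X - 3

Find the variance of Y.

For Y = aX + b: Var(Y) = a² * Var(X)
Var(X) = (4 - 2)^2/12 = 0.33333333
Var(Y) = 2² * 0.33333333 = 4 * 0.33333333 = 1.3333333

1.3333333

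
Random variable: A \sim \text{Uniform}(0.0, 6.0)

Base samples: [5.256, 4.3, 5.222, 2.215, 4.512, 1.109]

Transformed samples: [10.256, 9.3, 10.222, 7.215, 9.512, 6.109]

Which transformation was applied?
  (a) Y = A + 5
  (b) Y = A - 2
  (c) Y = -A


Checking option (a) Y = A + 5:
  A = 5.256 -> Y = 10.256 ✓
  A = 4.3 -> Y = 9.3 ✓
  A = 5.222 -> Y = 10.222 ✓
All samples match this transformation.

(a) A + 5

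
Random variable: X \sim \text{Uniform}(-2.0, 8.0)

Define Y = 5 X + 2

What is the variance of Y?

For Y = aX + b: Var(Y) = a² * Var(X)
Var(X) = (8 + 2)^2/12 = 8.3333333
Var(Y) = 5² * 8.3333333 = 25 * 8.3333333 = 208.33333

208.33333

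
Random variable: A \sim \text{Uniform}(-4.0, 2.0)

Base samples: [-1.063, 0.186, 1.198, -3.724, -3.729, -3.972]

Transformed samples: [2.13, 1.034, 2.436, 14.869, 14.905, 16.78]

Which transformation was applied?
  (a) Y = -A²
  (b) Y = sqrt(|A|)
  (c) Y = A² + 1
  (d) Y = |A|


Checking option (c) Y = A² + 1:
  A = -1.063 -> Y = 2.13 ✓
  A = 0.186 -> Y = 1.034 ✓
  A = 1.198 -> Y = 2.436 ✓
All samples match this transformation.

(c) A² + 1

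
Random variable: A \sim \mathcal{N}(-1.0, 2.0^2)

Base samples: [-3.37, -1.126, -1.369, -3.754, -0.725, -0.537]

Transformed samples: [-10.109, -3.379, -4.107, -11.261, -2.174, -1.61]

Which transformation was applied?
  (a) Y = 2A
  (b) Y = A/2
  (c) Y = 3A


Checking option (c) Y = 3A:
  A = -3.37 -> Y = -10.109 ✓
  A = -1.126 -> Y = -3.379 ✓
  A = -1.369 -> Y = -4.107 ✓
All samples match this transformation.

(c) 3A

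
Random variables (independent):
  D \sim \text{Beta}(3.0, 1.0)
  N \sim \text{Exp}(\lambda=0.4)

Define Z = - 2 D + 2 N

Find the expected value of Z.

E[Z] = -2*E[D] + 2*E[N]
E[D] = 0.75
E[N] = 2.5
E[Z] = -2*0.75 + 2*2.5 = 3.5

3.5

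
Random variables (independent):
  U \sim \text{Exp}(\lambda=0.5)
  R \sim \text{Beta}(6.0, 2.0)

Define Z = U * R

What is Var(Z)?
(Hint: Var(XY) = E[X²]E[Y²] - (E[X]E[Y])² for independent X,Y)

Var(XY) = E[X²]E[Y²] - (E[X]E[Y])²
E[U] = 2, Var(U) = 4
E[R] = 0.75, Var(R) = 0.020833333
E[U²] = 4 + 2² = 8
E[R²] = 0.020833333 + 0.75² = 0.58333333
Var(Z) = 8*0.58333333 - (2*0.75)²
= 4.6666667 - 2.25 = 2.4166667

2.4166667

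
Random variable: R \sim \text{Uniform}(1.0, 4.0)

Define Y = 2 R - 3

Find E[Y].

For Y = 2R - 3:
E[Y] = 2 * E[R] - 3
E[R] = (1 + 4)/2 = 2.5
E[Y] = 2 * 2.5 - 3 = 2

2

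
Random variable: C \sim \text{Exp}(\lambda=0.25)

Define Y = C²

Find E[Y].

Using E[X²] = Var(X) + (E[X])²:
E[C] = 4
Var(C) = 1/0.25^2 = 16
E[C²] = 16 + 4² = 16 + 16 = 32

32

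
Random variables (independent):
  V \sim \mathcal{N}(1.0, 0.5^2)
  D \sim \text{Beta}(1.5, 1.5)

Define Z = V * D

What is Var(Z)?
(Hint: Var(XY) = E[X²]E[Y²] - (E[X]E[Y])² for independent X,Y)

Var(XY) = E[X²]E[Y²] - (E[X]E[Y])²
E[V] = 1, Var(V) = 0.25
E[D] = 0.5, Var(D) = 0.0625
E[V²] = 0.25 + 1² = 1.25
E[D²] = 0.0625 + 0.5² = 0.3125
Var(Z) = 1.25*0.3125 - (1*0.5)²
= 0.390625 - 0.25 = 0.140625

0.140625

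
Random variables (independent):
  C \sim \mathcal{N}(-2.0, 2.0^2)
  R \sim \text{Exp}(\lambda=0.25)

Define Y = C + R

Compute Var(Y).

For independent RVs: Var(aX + bY) = a²Var(X) + b²Var(Y)
Var(C) = 4
Var(R) = 16
Var(Y) = 1²*4 + 1²*16
= 1*4 + 1*16 = 20

20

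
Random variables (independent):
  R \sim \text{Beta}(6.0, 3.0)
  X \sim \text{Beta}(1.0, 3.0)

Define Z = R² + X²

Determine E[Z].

E[Z] = E[R²] + E[X²]
E[R²] = Var(R) + E[R]² = 0.022222222 + 0.44444444 = 0.46666667
E[X²] = Var(X) + E[X]² = 0.0375 + 0.0625 = 0.1
E[Z] = 0.46666667 + 0.1 = 0.56666667

0.56666667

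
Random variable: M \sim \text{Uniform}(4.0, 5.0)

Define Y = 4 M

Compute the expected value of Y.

For Y = 4M:
E[Y] = 4 * E[M]
E[M] = (4 + 5)/2 = 4.5
E[Y] = 4 * 4.5 = 18

18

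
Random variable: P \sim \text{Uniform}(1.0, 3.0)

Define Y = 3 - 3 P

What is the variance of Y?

For Y = aP + b: Var(Y) = a² * Var(P)
Var(P) = (3 - 1)^2/12 = 0.33333333
Var(Y) = (-3)² * 0.33333333 = 9 * 0.33333333 = 3

3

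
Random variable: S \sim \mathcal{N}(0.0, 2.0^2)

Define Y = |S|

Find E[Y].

For X ~ N(0, 2.0²), E[|X|] = sigma * sqrt(2/pi)
= 2.0 * sqrt(2/pi) = 1.5957691

1.5957691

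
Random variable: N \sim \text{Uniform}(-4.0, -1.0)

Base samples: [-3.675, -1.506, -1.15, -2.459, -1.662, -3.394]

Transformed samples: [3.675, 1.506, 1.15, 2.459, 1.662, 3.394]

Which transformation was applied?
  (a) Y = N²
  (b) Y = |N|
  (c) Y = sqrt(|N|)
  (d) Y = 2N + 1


Checking option (b) Y = |N|:
  N = -3.675 -> Y = 3.675 ✓
  N = -1.506 -> Y = 1.506 ✓
  N = -1.15 -> Y = 1.15 ✓
All samples match this transformation.

(b) |N|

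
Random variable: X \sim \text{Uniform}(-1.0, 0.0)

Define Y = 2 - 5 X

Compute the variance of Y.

For Y = aX + b: Var(Y) = a² * Var(X)
Var(X) = (0 + 1)^2/12 = 0.083333333
Var(Y) = (-5)² * 0.083333333 = 25 * 0.083333333 = 2.0833333

2.0833333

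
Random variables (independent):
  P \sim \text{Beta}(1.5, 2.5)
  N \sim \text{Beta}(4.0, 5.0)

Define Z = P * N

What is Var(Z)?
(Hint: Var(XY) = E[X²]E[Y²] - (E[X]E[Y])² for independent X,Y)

Var(XY) = E[X²]E[Y²] - (E[X]E[Y])²
E[P] = 0.375, Var(P) = 0.046875
E[N] = 0.44444444, Var(N) = 0.024691358
E[P²] = 0.046875 + 0.375² = 0.1875
E[N²] = 0.024691358 + 0.44444444² = 0.22222222
Var(Z) = 0.1875*0.22222222 - (0.375*0.44444444)²
= 0.041666667 - 0.027777778 = 0.013888889

0.013888889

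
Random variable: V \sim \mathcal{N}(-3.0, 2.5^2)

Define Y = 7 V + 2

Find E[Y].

For Y = 7V + 2:
E[Y] = 7 * E[V] + 2
E[V] = -3.0 = -3
E[Y] = 7 * (-3) + 2 = -19

-19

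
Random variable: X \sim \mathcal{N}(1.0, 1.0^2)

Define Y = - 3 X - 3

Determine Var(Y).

For Y = aX + b: Var(Y) = a² * Var(X)
Var(X) = 1.0^2 = 1
Var(Y) = (-3)² * 1 = 9 * 1 = 9

9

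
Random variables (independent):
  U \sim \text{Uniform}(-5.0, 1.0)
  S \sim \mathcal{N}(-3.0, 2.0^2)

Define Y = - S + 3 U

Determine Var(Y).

For independent RVs: Var(aX + bY) = a²Var(X) + b²Var(Y)
Var(U) = 3
Var(S) = 4
Var(Y) = 3²*3 + (-1)²*4
= 9*3 + 1*4 = 31

31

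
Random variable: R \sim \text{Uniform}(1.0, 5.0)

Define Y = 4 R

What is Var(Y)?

For Y = aR + b: Var(Y) = a² * Var(R)
Var(R) = (5 - 1)^2/12 = 1.3333333
Var(Y) = 4² * 1.3333333 = 16 * 1.3333333 = 21.333333

21.333333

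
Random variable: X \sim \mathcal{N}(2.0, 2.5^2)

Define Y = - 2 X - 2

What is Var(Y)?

For Y = aX + b: Var(Y) = a² * Var(X)
Var(X) = 2.5^2 = 6.25
Var(Y) = (-2)² * 6.25 = 4 * 6.25 = 25

25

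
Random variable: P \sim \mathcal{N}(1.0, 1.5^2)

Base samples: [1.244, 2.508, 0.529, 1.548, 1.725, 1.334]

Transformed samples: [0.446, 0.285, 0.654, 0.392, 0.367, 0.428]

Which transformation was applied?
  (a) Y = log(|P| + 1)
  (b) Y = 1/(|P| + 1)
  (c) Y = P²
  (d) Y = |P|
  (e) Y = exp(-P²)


Checking option (b) Y = 1/(|P| + 1):
  P = 1.244 -> Y = 0.446 ✓
  P = 2.508 -> Y = 0.285 ✓
  P = 0.529 -> Y = 0.654 ✓
All samples match this transformation.

(b) 1/(|P| + 1)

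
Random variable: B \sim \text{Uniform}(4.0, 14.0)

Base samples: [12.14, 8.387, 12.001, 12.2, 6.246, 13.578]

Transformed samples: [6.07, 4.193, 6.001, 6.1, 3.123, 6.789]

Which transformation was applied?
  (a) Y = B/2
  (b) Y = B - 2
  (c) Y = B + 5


Checking option (a) Y = B/2:
  B = 12.14 -> Y = 6.07 ✓
  B = 8.387 -> Y = 4.193 ✓
  B = 12.001 -> Y = 6.001 ✓
All samples match this transformation.

(a) B/2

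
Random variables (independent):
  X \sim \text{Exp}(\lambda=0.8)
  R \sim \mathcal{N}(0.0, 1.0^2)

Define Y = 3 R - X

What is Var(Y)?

For independent RVs: Var(aX + bY) = a²Var(X) + b²Var(Y)
Var(X) = 1.5625
Var(R) = 1
Var(Y) = (-1)²*1.5625 + 3²*1
= 1*1.5625 + 9*1 = 10.5625

10.5625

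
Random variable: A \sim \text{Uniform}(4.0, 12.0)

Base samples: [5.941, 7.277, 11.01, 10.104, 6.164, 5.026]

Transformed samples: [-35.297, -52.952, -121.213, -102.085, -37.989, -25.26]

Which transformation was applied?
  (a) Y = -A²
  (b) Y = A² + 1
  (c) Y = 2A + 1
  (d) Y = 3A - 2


Checking option (a) Y = -A²:
  A = 5.941 -> Y = -35.297 ✓
  A = 7.277 -> Y = -52.952 ✓
  A = 11.01 -> Y = -121.213 ✓
All samples match this transformation.

(a) -A²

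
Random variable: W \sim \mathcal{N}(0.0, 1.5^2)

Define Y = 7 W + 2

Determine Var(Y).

For Y = aW + b: Var(Y) = a² * Var(W)
Var(W) = 1.5^2 = 2.25
Var(Y) = 7² * 2.25 = 49 * 2.25 = 110.25

110.25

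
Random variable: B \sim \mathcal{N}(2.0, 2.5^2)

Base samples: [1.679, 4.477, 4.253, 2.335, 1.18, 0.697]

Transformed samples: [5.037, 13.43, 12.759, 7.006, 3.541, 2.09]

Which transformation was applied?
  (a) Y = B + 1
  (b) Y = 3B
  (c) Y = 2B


Checking option (b) Y = 3B:
  B = 1.679 -> Y = 5.037 ✓
  B = 4.477 -> Y = 13.43 ✓
  B = 4.253 -> Y = 12.759 ✓
All samples match this transformation.

(b) 3B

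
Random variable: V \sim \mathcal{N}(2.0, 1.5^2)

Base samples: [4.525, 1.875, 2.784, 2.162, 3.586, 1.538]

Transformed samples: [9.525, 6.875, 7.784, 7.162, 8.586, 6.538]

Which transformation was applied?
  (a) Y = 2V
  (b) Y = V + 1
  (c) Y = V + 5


Checking option (c) Y = V + 5:
  V = 4.525 -> Y = 9.525 ✓
  V = 1.875 -> Y = 6.875 ✓
  V = 2.784 -> Y = 7.784 ✓
All samples match this transformation.

(c) V + 5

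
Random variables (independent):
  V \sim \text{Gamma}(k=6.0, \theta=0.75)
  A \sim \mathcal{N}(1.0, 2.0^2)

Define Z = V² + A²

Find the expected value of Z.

E[Z] = E[V²] + E[A²]
E[V²] = Var(V) + E[V]² = 3.375 + 20.25 = 23.625
E[A²] = Var(A) + E[A]² = 4 + 1 = 5
E[Z] = 23.625 + 5 = 28.625

28.625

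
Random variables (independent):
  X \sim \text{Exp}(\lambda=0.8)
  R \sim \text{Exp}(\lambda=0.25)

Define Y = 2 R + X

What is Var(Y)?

For independent RVs: Var(aX + bY) = a²Var(X) + b²Var(Y)
Var(X) = 1.5625
Var(R) = 16
Var(Y) = 1²*1.5625 + 2²*16
= 1*1.5625 + 4*16 = 65.5625

65.5625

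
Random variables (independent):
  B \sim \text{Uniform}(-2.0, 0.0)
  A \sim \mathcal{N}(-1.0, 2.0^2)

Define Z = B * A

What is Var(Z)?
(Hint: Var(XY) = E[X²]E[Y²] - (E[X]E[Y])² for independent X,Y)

Var(XY) = E[X²]E[Y²] - (E[X]E[Y])²
E[B] = -1, Var(B) = 0.33333333
E[A] = -1, Var(A) = 4
E[B²] = 0.33333333 + (-1)² = 1.3333333
E[A²] = 4 + (-1)² = 5
Var(Z) = 1.3333333*5 - (-1*(-1))²
= 6.6666667 - 1 = 5.6666667

5.6666667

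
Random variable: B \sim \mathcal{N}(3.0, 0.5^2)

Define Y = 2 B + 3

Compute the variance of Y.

For Y = aB + b: Var(Y) = a² * Var(B)
Var(B) = 0.5^2 = 0.25
Var(Y) = 2² * 0.25 = 4 * 0.25 = 1

1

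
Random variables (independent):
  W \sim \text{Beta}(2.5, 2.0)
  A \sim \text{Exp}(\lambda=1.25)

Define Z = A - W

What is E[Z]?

E[Z] = -1*E[W] + 1*E[A]
E[W] = 0.55555556
E[A] = 0.8
E[Z] = -1*0.55555556 + 1*0.8 = 0.24444444

0.24444444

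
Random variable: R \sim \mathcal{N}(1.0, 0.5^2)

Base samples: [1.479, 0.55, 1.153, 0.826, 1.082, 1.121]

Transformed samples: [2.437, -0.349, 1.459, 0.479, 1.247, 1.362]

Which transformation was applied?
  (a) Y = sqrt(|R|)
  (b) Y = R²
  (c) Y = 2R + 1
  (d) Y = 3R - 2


Checking option (d) Y = 3R - 2:
  R = 1.479 -> Y = 2.437 ✓
  R = 0.55 -> Y = -0.349 ✓
  R = 1.153 -> Y = 1.459 ✓
All samples match this transformation.

(d) 3R - 2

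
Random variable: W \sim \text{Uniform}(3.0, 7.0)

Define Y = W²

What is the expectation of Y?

Using E[X²] = Var(X) + (E[X])²:
E[W] = 5
Var(W) = (7 - 3)^2/12 = 1.3333333
E[W²] = 1.3333333 + 5² = 1.3333333 + 25 = 26.333333

26.333333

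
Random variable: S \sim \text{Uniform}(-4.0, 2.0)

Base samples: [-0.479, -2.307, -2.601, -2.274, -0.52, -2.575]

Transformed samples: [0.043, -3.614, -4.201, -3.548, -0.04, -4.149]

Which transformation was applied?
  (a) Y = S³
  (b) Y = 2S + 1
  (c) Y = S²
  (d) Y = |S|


Checking option (b) Y = 2S + 1:
  S = -0.479 -> Y = 0.043 ✓
  S = -2.307 -> Y = -3.614 ✓
  S = -2.601 -> Y = -4.201 ✓
All samples match this transformation.

(b) 2S + 1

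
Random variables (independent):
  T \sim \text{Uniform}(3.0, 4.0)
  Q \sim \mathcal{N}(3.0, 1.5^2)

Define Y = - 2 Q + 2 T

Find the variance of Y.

For independent RVs: Var(aX + bY) = a²Var(X) + b²Var(Y)
Var(T) = 0.083333333
Var(Q) = 2.25
Var(Y) = 2²*0.083333333 + (-2)²*2.25
= 4*0.083333333 + 4*2.25 = 9.3333333

9.3333333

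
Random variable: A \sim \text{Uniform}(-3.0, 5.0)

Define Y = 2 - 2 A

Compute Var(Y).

For Y = aA + b: Var(Y) = a² * Var(A)
Var(A) = (5 + 3)^2/12 = 5.3333333
Var(Y) = (-2)² * 5.3333333 = 4 * 5.3333333 = 21.333333

21.333333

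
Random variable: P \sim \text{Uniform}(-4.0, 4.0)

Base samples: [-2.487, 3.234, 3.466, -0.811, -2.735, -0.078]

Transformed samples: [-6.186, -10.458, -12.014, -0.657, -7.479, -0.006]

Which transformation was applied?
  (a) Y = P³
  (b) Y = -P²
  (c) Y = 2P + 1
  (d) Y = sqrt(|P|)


Checking option (b) Y = -P²:
  P = -2.487 -> Y = -6.186 ✓
  P = 3.234 -> Y = -10.458 ✓
  P = 3.466 -> Y = -12.014 ✓
All samples match this transformation.

(b) -P²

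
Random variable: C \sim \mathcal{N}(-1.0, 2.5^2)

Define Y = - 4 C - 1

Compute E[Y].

For Y = -4C - 1:
E[Y] = -4 * E[C] - 1
E[C] = -1.0 = -1
E[Y] = -4 * (-1) - 1 = 3

3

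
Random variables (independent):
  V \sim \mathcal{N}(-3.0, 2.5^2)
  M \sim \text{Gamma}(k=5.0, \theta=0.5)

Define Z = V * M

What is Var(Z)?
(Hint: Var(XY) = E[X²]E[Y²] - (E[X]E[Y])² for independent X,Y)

Var(XY) = E[X²]E[Y²] - (E[X]E[Y])²
E[V] = -3, Var(V) = 6.25
E[M] = 2.5, Var(M) = 1.25
E[V²] = 6.25 + (-3)² = 15.25
E[M²] = 1.25 + 2.5² = 7.5
Var(Z) = 15.25*7.5 - (-3*2.5)²
= 114.375 - 56.25 = 58.125

58.125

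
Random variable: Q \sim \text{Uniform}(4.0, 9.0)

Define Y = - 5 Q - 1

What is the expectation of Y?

For Y = -5Q - 1:
E[Y] = -5 * E[Q] - 1
E[Q] = (4 + 9)/2 = 6.5
E[Y] = -5 * 6.5 - 1 = -33.5

-33.5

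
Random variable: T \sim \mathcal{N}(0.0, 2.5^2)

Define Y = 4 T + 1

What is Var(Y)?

For Y = aT + b: Var(Y) = a² * Var(T)
Var(T) = 2.5^2 = 6.25
Var(Y) = 4² * 6.25 = 16 * 6.25 = 100

100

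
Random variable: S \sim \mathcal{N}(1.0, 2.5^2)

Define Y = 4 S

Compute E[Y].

For Y = 4S:
E[Y] = 4 * E[S]
E[S] = 1.0 = 1
E[Y] = 4 * 1 = 4

4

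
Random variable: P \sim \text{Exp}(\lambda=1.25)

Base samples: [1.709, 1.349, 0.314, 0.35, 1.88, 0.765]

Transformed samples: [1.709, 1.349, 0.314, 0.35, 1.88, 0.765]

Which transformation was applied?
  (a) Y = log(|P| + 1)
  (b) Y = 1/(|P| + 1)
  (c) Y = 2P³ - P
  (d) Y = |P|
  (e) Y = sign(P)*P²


Checking option (d) Y = |P|:
  P = 1.709 -> Y = 1.709 ✓
  P = 1.349 -> Y = 1.349 ✓
  P = 0.314 -> Y = 0.314 ✓
All samples match this transformation.

(d) |P|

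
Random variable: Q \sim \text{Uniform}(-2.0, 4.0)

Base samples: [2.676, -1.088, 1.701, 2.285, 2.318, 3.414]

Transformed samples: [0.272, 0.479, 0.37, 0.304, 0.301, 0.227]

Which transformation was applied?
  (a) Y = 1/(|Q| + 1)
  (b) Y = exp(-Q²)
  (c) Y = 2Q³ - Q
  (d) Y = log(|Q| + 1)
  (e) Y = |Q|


Checking option (a) Y = 1/(|Q| + 1):
  Q = 2.676 -> Y = 0.272 ✓
  Q = -1.088 -> Y = 0.479 ✓
  Q = 1.701 -> Y = 0.37 ✓
All samples match this transformation.

(a) 1/(|Q| + 1)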